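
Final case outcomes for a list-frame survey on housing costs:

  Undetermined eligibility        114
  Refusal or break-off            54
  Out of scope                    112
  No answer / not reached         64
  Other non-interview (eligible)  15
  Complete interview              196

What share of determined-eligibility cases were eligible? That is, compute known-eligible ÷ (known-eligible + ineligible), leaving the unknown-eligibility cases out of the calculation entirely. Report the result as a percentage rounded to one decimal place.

Eligible (known) = 196 + 54 + 64 + 15 = 329
e = 329 / (329 + 112) = 329 / 441 = 0.7460

74.6%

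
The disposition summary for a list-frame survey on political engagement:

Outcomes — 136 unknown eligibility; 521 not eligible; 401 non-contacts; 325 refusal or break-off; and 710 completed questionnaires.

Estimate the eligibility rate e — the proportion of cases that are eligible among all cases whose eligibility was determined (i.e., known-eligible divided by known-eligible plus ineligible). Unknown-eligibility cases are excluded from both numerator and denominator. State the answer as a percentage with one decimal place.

73.4%

Known eligible: 710 + 325 + 401 = 1436
e = 1436 / (1436 + 521) = 1436 / 1957 = 0.7338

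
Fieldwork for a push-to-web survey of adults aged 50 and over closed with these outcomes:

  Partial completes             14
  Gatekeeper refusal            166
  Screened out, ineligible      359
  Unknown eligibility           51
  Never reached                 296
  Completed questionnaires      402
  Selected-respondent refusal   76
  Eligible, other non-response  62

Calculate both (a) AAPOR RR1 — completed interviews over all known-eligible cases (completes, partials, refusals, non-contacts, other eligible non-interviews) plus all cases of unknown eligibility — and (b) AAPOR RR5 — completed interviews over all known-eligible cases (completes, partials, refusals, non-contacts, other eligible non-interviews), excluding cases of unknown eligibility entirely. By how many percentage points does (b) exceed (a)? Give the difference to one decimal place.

Declined to participate = 166 + 76 = 242
Numerator = 402
Base = 402 + 14 + 242 + 296 + 62 + 51 = 1067
RR1 = 402 / 1067 = 0.3768
Base = 402 + 14 + 242 + 296 + 62 = 1016
RR5 = 402 / 1016 = 0.3957
Difference = 39.57 − 37.68 = 1.89 percentage points

1.9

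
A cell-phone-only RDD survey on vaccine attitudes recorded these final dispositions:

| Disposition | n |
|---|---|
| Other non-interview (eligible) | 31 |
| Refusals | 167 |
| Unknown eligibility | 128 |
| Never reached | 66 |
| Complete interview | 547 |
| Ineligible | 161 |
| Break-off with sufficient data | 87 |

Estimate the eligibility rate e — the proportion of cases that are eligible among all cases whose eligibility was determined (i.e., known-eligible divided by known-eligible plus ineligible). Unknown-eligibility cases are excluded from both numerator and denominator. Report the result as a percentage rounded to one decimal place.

84.8%

Eligible (known): 547 + 87 + 167 + 66 + 31 = 898
e = 898 / (898 + 161) = 898 / 1059 = 0.8480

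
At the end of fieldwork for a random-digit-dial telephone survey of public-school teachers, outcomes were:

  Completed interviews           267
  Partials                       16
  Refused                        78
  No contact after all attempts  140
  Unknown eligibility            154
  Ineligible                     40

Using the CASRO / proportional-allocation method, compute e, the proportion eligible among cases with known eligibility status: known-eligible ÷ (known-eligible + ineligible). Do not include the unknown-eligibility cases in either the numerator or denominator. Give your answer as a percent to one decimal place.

92.6%

Known eligible → 267 + 16 + 78 + 140 = 501
e = 501 / (501 + 40) = 501 / 541 = 0.9261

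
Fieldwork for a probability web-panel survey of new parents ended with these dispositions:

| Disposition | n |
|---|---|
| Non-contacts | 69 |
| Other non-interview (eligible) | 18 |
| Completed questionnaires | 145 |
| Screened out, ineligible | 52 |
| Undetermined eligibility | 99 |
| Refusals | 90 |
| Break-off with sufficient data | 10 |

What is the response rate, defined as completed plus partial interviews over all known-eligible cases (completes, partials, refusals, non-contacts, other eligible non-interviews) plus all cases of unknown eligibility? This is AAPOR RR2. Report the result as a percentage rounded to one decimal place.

36.0%

Top → 145 + 10 = 155
Denominator → 145 + 10 + 90 + 69 + 18 + 99 = 431
RR2 = 155 / 431 = 0.3596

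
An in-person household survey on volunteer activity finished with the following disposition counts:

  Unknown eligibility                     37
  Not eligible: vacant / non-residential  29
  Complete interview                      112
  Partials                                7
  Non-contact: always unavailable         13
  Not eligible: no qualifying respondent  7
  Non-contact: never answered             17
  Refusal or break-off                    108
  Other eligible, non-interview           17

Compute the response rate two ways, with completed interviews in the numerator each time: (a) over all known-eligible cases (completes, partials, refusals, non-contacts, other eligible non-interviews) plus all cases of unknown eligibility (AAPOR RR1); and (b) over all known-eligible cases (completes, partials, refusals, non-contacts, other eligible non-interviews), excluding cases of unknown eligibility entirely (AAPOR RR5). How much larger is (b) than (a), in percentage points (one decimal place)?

No answer / not reached = 17 + 13 = 30
Ineligible = 7 + 29 = 36
Numerator = 112
Base = 112 + 7 + 108 + 30 + 17 + 37 = 311
RR1 = 112 / 311 = 0.3601
Base = 112 + 7 + 108 + 30 + 17 = 274
RR5 = 112 / 274 = 0.4088
Difference = 40.88 − 36.01 = 4.87 percentage points

4.9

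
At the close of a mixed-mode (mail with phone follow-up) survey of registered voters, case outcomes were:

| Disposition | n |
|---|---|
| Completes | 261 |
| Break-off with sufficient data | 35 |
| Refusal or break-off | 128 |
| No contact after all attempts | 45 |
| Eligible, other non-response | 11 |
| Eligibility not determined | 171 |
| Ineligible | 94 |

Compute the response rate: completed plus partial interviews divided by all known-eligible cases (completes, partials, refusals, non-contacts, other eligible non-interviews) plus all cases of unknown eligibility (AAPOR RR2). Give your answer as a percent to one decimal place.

45.5%

Top = 261 + 35 = 296
Denominator = 261 + 35 + 128 + 45 + 11 + 171 = 651
RR2 = 296 / 651 = 0.4547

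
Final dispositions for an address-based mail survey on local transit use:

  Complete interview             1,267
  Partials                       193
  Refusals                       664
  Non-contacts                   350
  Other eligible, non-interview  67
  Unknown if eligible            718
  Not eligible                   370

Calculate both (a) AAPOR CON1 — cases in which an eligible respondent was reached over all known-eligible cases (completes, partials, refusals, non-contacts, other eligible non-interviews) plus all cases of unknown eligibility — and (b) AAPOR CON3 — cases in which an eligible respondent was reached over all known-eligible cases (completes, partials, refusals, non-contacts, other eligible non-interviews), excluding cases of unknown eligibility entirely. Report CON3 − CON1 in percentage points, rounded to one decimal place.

19.0

Num → 1267 + 193 + 664 + 67 = 2191
Base → 1267 + 193 + 664 + 350 + 67 + 718 = 3259
CON1 = 2191 / 3259 = 0.6723
Base → 1267 + 193 + 664 + 350 + 67 = 2541
CON3 = 2191 / 2541 = 0.8623
Difference = 86.23 − 67.23 = 19.00 percentage points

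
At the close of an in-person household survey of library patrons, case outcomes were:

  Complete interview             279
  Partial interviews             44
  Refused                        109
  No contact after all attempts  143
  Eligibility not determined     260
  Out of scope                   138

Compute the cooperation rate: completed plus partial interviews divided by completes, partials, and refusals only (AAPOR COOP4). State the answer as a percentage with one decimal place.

74.8%

Numerator: 279 + 44 = 323
Denom: 279 + 44 + 109 = 432
COOP4 = 323 / 432 = 0.7477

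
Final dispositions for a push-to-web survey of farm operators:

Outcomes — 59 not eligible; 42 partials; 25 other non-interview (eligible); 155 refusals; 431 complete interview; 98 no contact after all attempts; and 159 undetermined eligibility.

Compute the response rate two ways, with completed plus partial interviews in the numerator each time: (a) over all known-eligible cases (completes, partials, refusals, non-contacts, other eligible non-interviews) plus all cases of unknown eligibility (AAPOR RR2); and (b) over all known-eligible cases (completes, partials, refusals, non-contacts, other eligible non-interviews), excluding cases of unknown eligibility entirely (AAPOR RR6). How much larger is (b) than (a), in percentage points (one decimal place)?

11.0

Top → 431 + 42 = 473
Denom → 431 + 42 + 155 + 98 + 25 + 159 = 910
RR2 = 473 / 910 = 0.5198
Denom → 431 + 42 + 155 + 98 + 25 = 751
RR6 = 473 / 751 = 0.6298
Difference = 62.98 − 51.98 = 11.00 percentage points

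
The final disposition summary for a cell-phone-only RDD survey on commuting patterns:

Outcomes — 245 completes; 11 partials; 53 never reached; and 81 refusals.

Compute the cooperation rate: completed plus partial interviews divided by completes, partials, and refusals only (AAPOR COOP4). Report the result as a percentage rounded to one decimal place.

76.0%

Num = 245 + 11 = 256
Denominator = 245 + 11 + 81 = 337
COOP4 = 256 / 337 = 0.7596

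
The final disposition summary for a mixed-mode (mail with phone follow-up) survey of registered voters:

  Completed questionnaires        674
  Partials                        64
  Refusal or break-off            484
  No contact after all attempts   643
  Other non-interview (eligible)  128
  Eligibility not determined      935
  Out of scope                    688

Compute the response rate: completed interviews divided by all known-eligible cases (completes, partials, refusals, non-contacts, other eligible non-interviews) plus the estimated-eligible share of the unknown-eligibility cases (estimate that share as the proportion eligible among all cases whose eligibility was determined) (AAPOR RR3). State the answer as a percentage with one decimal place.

25.1%

Numerator = 674
Determined eligible = 674 + 64 + 484 + 643 + 128 = 1993
e = 1993 / (1993 + 688) = 1993 / 2681 = 0.7434
e × U = 0.7434 × 935 = 695.08
Base = 1993 + 695.08 = 2688.08
RR3 = 674 / 2688.08 = 0.2507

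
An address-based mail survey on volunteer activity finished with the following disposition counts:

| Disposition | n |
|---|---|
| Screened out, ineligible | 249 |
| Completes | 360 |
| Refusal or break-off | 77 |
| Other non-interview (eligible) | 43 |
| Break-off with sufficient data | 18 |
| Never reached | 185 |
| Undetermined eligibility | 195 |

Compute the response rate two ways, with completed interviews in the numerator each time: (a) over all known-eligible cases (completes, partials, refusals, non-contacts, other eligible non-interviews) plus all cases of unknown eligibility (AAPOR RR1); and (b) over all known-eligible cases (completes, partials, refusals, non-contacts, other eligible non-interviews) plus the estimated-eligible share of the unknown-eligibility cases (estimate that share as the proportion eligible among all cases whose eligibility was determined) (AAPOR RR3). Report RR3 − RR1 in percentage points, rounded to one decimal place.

Num: 360
Base: 360 + 18 + 77 + 185 + 43 + 195 = 878
RR1 = 360 / 878 = 0.4100
Eligible (known): 360 + 18 + 77 + 185 + 43 = 683
e = 683 / (683 + 249) = 683 / 932 = 0.7328
Eligible share of unknowns: 0.7328 × 195 = 142.90
Base: 683 + 142.90 = 825.90
RR3 = 360 / 825.90 = 0.4359
Difference = 43.59 − 41.00 = 2.59 percentage points

2.6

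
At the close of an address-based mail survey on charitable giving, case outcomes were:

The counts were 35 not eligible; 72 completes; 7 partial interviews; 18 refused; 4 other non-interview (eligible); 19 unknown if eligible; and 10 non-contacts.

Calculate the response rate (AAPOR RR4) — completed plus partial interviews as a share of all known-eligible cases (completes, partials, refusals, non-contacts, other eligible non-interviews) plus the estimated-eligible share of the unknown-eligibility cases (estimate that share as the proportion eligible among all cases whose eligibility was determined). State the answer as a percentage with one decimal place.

63.0%

Top: 72 + 7 = 79
Determined eligible: 72 + 7 + 18 + 10 + 4 = 111
e = 111 / (111 + 35) = 111 / 146 = 0.7603
e × U: 0.7603 × 19 = 14.45
Denom: 111 + 14.45 = 125.45
RR4 = 79 / 125.45 = 0.6297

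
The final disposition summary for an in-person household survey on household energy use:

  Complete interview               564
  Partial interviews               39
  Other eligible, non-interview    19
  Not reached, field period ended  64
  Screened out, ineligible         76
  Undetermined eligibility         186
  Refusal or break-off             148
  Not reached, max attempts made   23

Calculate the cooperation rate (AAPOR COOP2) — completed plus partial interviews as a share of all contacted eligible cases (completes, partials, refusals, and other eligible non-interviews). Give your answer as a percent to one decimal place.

Never reached = 64 + 23 = 87
Numerator: 564 + 39 = 603
Denominator: 564 + 39 + 148 + 19 = 770
COOP2 = 603 / 770 = 0.7831

78.3%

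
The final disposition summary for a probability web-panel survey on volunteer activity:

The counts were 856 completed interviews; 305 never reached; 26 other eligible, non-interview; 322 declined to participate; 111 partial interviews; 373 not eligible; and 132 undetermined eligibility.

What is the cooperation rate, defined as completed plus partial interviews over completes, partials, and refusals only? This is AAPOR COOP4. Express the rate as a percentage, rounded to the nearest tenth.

Top → 856 + 111 = 967
Denom → 856 + 111 + 322 = 1289
COOP4 = 967 / 1289 = 0.7502

75.0%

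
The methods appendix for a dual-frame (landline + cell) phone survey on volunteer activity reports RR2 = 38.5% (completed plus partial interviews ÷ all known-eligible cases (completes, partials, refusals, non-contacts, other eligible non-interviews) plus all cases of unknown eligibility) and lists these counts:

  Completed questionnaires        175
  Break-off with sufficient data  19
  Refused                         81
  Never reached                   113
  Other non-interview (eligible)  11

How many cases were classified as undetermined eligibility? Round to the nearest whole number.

Numerator = 175 + 19 = 194
RR2 = 194 / D = 0.385
D = 194 / 0.385 = 503.9
Remaining denominator categories sum to 399
undetermined eligibility = 503.9 − 399 ≈ 105

105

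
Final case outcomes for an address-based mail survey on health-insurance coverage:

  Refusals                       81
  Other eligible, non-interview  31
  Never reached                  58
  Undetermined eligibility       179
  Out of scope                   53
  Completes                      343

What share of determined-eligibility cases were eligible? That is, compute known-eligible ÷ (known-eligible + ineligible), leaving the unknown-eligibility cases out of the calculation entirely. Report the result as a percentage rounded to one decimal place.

Determined eligible → 343 + 81 + 58 + 31 = 513
e = 513 / (513 + 53) = 513 / 566 = 0.9064

90.6%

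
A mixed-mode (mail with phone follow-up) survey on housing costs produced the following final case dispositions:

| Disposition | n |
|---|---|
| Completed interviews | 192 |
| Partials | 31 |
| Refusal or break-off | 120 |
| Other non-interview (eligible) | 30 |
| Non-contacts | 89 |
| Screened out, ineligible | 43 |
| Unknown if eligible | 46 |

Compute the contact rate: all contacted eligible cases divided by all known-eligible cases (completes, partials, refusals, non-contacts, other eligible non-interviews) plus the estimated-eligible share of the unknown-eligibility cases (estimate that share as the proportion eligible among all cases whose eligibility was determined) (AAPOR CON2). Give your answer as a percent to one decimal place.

74.0%

Top = 192 + 31 + 120 + 30 = 373
Eligible (known) = 192 + 31 + 120 + 89 + 30 = 462
e = 462 / (462 + 43) = 462 / 505 = 0.9149
Estimated eligible among unknowns = 0.9149 × 46 = 42.09
Base = 462 + 42.09 = 504.09
CON2 = 373 / 504.09 = 0.7399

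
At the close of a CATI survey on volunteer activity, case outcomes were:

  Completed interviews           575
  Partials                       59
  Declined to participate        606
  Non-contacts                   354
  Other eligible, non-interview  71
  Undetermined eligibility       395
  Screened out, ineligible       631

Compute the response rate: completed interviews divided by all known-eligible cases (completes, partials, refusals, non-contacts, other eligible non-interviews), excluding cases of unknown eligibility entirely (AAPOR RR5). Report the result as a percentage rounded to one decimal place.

Top: 575
Base: 575 + 59 + 606 + 354 + 71 = 1665
RR5 = 575 / 1665 = 0.3453

34.5%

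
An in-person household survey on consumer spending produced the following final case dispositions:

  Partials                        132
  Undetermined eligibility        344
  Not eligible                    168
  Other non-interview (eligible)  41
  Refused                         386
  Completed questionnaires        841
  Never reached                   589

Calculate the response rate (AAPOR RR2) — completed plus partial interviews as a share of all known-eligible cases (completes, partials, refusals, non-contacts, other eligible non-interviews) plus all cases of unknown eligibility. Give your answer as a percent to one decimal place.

Top = 841 + 132 = 973
Base = 841 + 132 + 386 + 589 + 41 + 344 = 2333
RR2 = 973 / 2333 = 0.4171

41.7%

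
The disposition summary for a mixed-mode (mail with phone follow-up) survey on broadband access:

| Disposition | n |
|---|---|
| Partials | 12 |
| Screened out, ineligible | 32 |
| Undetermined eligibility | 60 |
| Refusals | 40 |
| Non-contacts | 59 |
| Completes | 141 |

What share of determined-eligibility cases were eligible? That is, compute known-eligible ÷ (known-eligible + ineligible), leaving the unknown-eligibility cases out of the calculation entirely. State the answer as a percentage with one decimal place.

88.7%

Eligible (known): 141 + 12 + 40 + 59 = 252
e = 252 / (252 + 32) = 252 / 284 = 0.8873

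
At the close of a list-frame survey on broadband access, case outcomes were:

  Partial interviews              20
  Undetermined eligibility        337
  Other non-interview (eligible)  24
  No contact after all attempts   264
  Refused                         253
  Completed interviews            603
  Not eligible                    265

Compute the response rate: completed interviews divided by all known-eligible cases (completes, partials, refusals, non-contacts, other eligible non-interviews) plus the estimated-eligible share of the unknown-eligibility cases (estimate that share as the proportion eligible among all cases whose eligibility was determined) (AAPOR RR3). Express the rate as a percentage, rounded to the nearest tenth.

Numerator → 603
Eligible (known) → 603 + 20 + 253 + 264 + 24 = 1164
e = 1164 / (1164 + 265) = 1164 / 1429 = 0.8146
e × U → 0.8146 × 337 = 274.52
Denom → 1164 + 274.52 = 1438.52
RR3 = 603 / 1438.52 = 0.4192

41.9%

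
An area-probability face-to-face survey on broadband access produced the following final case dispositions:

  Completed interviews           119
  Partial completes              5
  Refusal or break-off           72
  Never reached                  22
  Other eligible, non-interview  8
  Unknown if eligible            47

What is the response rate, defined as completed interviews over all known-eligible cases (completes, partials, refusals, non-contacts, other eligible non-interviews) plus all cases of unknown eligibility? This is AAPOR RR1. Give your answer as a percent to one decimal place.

43.6%

Numerator: 119
Base: 119 + 5 + 72 + 22 + 8 + 47 = 273
RR1 = 119 / 273 = 0.4359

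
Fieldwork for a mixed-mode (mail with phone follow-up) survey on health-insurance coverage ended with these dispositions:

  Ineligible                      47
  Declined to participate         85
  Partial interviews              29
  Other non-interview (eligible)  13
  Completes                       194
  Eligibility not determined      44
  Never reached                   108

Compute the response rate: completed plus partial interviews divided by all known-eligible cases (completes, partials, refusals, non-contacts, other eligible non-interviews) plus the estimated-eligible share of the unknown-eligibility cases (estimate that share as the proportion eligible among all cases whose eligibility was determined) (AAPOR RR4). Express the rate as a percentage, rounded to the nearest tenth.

Num → 194 + 29 = 223
Known eligible → 194 + 29 + 85 + 108 + 13 = 429
e = 429 / (429 + 47) = 429 / 476 = 0.9013
Eligible share of unknowns → 0.9013 × 44 = 39.66
Denom → 429 + 39.66 = 468.66
RR4 = 223 / 468.66 = 0.4758

47.6%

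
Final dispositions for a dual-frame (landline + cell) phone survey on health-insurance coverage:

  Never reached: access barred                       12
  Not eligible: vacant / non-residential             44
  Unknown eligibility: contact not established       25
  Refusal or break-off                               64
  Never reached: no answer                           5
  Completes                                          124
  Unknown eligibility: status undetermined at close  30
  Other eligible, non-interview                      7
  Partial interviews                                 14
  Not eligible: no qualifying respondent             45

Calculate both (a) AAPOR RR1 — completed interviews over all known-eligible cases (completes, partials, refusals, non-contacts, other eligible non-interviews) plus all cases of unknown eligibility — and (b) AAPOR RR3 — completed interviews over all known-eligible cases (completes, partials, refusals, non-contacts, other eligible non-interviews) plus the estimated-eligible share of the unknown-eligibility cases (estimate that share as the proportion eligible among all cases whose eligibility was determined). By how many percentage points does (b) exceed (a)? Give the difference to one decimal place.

No answer / not reached = 5 + 12 = 17
Unknown if eligible = 25 + 30 = 55
Ineligible = 45 + 44 = 89
Num = 124
Denom = 124 + 14 + 64 + 17 + 7 + 55 = 281
RR1 = 124 / 281 = 0.4413
Determined eligible = 124 + 14 + 64 + 17 + 7 = 226
e = 226 / (226 + 89) = 226 / 315 = 0.7175
Estimated eligible among unknowns = 0.7175 × 55 = 39.46
Denom = 226 + 39.46 = 265.46
RR3 = 124 / 265.46 = 0.4671
Difference = 46.71 − 44.13 = 2.58 percentage points

2.6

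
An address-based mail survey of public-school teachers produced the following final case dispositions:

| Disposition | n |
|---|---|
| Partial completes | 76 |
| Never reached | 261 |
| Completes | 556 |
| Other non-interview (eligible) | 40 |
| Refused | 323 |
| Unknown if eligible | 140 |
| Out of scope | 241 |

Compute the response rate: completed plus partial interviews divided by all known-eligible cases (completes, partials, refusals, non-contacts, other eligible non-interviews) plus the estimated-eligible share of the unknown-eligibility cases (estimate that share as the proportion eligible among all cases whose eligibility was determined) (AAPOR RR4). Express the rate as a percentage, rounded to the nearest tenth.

46.0%

Num → 556 + 76 = 632
Known eligible → 556 + 76 + 323 + 261 + 40 = 1256
e = 1256 / (1256 + 241) = 1256 / 1497 = 0.8390
Eligible share of unknowns → 0.8390 × 140 = 117.46
Base → 1256 + 117.46 = 1373.46
RR4 = 632 / 1373.46 = 0.4602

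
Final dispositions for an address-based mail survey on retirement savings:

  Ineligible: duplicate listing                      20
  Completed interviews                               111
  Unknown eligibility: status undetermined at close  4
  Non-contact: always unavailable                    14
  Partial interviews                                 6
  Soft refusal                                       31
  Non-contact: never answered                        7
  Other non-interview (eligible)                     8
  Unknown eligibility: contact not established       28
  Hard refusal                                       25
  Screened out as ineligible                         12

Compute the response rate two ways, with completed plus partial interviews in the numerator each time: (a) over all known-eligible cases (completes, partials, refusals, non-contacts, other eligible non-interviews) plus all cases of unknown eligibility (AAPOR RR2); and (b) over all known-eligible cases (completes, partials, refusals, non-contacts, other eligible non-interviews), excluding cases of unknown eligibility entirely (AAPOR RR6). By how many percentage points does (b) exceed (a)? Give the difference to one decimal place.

7.9

Refusal or break-off = 25 + 31 = 56
Never reached = 7 + 14 = 21
Unknown if eligible = 28 + 4 = 32
Ineligible = 12 + 20 = 32
Num: 111 + 6 = 117
Base: 111 + 6 + 56 + 21 + 8 + 32 = 234
RR2 = 117 / 234 = 0.5000
Base: 111 + 6 + 56 + 21 + 8 = 202
RR6 = 117 / 202 = 0.5792
Difference = 57.92 − 50.00 = 7.92 percentage points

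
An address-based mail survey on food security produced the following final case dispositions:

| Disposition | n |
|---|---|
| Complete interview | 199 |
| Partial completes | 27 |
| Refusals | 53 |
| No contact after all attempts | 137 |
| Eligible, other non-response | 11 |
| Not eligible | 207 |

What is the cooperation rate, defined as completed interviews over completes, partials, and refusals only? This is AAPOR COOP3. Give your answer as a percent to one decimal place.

71.3%

Numerator = 199
Denominator = 199 + 27 + 53 = 279
COOP3 = 199 / 279 = 0.7133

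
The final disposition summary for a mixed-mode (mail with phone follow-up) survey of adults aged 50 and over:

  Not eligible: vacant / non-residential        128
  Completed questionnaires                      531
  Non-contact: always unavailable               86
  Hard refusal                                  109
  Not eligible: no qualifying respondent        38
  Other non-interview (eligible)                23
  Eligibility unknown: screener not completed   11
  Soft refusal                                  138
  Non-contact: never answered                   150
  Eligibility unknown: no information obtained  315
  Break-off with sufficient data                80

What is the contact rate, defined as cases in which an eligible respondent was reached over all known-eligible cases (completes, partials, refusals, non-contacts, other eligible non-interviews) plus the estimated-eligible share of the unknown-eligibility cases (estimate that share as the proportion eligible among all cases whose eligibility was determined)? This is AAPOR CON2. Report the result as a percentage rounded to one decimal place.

62.9%

Refusal or break-off = 109 + 138 = 247
No answer / not reached = 150 + 86 = 236
Unknown if eligible = 11 + 315 = 326
Out of scope = 38 + 128 = 166
Numerator = 531 + 80 + 247 + 23 = 881
Determined eligible = 531 + 80 + 247 + 236 + 23 = 1117
e = 1117 / (1117 + 166) = 1117 / 1283 = 0.8706
Eligible share of unknowns = 0.8706 × 326 = 283.82
Base = 1117 + 283.82 = 1400.82
CON2 = 881 / 1400.82 = 0.6289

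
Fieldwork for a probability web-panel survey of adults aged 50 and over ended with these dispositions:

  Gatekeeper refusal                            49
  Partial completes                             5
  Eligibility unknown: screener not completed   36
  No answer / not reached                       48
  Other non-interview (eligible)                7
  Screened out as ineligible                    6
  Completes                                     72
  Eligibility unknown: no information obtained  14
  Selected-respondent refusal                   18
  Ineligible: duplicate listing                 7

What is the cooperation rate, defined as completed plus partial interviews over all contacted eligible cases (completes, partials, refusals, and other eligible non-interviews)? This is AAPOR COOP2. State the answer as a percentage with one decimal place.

Declined to participate = 49 + 18 = 67
Eligibility not determined = 36 + 14 = 50
Ineligible = 6 + 7 = 13
Num → 72 + 5 = 77
Denominator → 72 + 5 + 67 + 7 = 151
COOP2 = 77 / 151 = 0.5099

51.0%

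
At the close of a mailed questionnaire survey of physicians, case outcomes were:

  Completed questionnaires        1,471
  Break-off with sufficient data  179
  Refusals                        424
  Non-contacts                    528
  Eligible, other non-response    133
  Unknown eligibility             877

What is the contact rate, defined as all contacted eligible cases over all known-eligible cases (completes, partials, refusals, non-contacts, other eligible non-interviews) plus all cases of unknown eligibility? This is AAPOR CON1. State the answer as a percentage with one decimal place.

Numerator: 1471 + 179 + 424 + 133 = 2207
Denominator: 1471 + 179 + 424 + 528 + 133 + 877 = 3612
CON1 = 2207 / 3612 = 0.6110

61.1%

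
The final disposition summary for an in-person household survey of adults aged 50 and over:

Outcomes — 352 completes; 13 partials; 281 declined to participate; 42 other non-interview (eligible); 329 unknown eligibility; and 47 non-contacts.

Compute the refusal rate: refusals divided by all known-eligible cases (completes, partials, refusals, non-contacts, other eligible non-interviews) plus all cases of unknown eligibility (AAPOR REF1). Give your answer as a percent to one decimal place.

Top → 281
Denominator → 352 + 13 + 281 + 47 + 42 + 329 = 1064
REF1 = 281 / 1064 = 0.2641

26.4%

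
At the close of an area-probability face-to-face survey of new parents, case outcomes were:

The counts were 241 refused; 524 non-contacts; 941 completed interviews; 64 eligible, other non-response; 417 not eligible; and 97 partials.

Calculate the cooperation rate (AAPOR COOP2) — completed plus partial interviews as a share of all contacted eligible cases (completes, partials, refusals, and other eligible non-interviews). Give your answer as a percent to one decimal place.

77.3%

Num = 941 + 97 = 1038
Denom = 941 + 97 + 241 + 64 = 1343
COOP2 = 1038 / 1343 = 0.7729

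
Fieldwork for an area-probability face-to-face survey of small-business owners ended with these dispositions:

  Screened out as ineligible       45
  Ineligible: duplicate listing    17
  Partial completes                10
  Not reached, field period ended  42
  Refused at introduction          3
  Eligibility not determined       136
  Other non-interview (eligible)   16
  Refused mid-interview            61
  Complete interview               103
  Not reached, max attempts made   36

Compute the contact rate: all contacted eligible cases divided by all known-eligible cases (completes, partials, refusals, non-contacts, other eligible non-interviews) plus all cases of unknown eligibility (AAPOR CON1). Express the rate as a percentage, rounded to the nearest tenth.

Refusal or break-off = 3 + 61 = 64
Never reached = 42 + 36 = 78
Out of scope = 45 + 17 = 62
Numerator → 103 + 10 + 64 + 16 = 193
Base → 103 + 10 + 64 + 78 + 16 + 136 = 407
CON1 = 193 / 407 = 0.4742

47.4%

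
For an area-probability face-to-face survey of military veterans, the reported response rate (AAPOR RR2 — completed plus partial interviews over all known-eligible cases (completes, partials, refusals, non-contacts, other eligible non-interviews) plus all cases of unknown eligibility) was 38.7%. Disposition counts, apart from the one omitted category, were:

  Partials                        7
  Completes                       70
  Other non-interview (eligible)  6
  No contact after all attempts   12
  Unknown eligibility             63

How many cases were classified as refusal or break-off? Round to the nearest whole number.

41

Numerator: 70 + 7 = 77
RR2 = 77 / D = 0.387
D = 77 / 0.387 = 199.0
Remaining denominator categories sum to 158
refusal or break-off = 199.0 − 158 ≈ 41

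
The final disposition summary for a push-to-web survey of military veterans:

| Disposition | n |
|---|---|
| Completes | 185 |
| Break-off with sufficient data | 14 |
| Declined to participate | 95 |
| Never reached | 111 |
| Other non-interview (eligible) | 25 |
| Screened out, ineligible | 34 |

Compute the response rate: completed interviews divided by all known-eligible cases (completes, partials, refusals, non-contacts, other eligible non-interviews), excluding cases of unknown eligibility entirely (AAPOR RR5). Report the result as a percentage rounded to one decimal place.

Numerator → 185
Denom → 185 + 14 + 95 + 111 + 25 = 430
RR5 = 185 / 430 = 0.4302

43.0%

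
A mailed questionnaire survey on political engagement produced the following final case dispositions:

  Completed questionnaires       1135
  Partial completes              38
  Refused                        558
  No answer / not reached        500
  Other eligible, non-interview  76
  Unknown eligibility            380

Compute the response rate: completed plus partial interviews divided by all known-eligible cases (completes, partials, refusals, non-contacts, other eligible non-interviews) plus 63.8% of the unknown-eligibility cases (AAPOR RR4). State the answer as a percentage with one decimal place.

Top: 1135 + 38 = 1173
Eligible (known): 1135 + 38 + 558 + 500 + 76 = 2307
Estimated eligible among unknowns: 0.6380 × 380 = 242.44
Denominator: 2307 + 242.44 = 2549.44
RR4 = 1173 / 2549.44 = 0.4601

46.0%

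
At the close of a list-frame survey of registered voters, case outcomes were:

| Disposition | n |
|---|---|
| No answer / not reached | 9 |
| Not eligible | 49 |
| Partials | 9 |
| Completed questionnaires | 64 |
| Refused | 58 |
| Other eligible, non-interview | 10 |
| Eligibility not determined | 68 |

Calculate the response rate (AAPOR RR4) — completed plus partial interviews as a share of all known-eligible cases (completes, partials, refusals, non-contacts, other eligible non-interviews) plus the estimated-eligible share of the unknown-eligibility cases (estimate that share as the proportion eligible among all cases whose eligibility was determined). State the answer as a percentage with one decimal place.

Num → 64 + 9 = 73
Known eligible → 64 + 9 + 58 + 9 + 10 = 150
e = 150 / (150 + 49) = 150 / 199 = 0.7538
Estimated eligible among unknowns → 0.7538 × 68 = 51.26
Base → 150 + 51.26 = 201.26
RR4 = 73 / 201.26 = 0.3627

36.3%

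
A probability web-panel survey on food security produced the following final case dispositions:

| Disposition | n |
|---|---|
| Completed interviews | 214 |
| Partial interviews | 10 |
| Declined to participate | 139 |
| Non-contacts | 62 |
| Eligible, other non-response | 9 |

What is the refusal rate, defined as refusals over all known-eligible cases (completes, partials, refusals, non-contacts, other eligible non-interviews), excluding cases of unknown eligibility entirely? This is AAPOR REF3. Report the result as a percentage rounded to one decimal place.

Top → 139
Denominator → 214 + 10 + 139 + 62 + 9 = 434
REF3 = 139 / 434 = 0.3203

32.0%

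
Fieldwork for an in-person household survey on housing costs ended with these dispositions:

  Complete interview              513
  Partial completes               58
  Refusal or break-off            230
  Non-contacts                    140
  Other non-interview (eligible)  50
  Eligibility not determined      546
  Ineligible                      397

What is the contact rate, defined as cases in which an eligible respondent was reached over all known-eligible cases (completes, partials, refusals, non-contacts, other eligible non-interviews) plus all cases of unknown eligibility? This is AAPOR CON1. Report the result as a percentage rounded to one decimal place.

55.4%

Numerator = 513 + 58 + 230 + 50 = 851
Denom = 513 + 58 + 230 + 140 + 50 + 546 = 1537
CON1 = 851 / 1537 = 0.5537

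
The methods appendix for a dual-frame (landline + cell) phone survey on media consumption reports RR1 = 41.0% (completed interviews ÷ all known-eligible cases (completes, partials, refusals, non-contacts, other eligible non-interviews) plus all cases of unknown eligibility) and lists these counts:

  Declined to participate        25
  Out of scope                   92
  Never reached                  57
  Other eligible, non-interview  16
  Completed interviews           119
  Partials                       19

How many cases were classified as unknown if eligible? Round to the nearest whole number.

RR1 = 119 / D = 0.410
D = 119 / 0.410 = 290.2
Rest of base = 236
unknown if eligible = 290.2 − 236 ≈ 54

54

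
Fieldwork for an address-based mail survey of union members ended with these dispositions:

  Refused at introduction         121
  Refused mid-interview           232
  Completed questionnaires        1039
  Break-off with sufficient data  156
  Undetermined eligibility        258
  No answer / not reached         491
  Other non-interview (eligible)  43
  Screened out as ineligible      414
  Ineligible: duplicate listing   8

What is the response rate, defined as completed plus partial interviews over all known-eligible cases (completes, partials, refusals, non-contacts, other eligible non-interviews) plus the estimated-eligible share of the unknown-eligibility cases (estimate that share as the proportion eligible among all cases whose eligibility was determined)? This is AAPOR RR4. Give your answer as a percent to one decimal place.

52.0%

Refusals = 121 + 232 = 353
Not eligible = 414 + 8 = 422
Top: 1039 + 156 = 1195
Eligible (known): 1039 + 156 + 353 + 491 + 43 = 2082
e = 2082 / (2082 + 422) = 2082 / 2504 = 0.8315
Eligible share of unknowns: 0.8315 × 258 = 214.53
Denominator: 2082 + 214.53 = 2296.53
RR4 = 1195 / 2296.53 = 0.5204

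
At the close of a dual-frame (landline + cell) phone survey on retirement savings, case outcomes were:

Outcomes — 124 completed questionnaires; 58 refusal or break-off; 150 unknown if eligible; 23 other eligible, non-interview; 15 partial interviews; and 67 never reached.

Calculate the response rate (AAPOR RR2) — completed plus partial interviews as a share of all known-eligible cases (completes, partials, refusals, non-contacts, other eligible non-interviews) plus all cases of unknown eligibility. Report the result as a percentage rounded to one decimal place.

Numerator → 124 + 15 = 139
Denominator → 124 + 15 + 58 + 67 + 23 + 150 = 437
RR2 = 139 / 437 = 0.3181

31.8%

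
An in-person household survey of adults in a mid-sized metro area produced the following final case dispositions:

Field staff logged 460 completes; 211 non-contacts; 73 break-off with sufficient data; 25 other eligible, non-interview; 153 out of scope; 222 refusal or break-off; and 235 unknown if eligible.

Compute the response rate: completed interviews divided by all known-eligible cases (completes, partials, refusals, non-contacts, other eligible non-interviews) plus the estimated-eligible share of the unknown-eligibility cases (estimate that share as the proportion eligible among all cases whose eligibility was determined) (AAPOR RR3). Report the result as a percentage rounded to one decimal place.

Num: 460
Known eligible: 460 + 73 + 222 + 211 + 25 = 991
e = 991 / (991 + 153) = 991 / 1144 = 0.8663
Eligible share of unknowns: 0.8663 × 235 = 203.58
Denom: 991 + 203.58 = 1194.58
RR3 = 460 / 1194.58 = 0.3851

38.5%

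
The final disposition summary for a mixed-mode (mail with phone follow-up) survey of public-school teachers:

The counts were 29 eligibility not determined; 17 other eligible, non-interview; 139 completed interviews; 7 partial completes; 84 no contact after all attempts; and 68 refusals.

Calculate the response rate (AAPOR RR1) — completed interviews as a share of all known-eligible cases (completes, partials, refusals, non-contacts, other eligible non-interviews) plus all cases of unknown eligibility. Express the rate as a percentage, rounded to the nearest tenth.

40.4%

Num = 139
Denom = 139 + 7 + 68 + 84 + 17 + 29 = 344
RR1 = 139 / 344 = 0.4041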